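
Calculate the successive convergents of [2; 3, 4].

2/1, 7/3, 30/13

Using the convergent recurrence p_i = a_i*p_{i-1} + p_{i-2}, q_i = a_i*q_{i-1} + q_{i-2} with p_{-2}=0, p_{-1}=1, q_{-2}=1, q_{-1}=0:
  i=0: a_0=2, p_0 = 2*1 + 0 = 2, q_0 = 2*0 + 1 = 1.
  i=1: a_1=3, p_1 = 3*2 + 1 = 7, q_1 = 3*1 + 0 = 3.
  i=2: a_2=4, p_2 = 4*7 + 2 = 30, q_2 = 4*3 + 1 = 13.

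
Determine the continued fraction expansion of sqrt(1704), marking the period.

[41; (3, 1, 1, 2, 1, 2, 1, 2, 1, 1, 3, 82)]

Write x_i = (sqrt(1704) + m_i)/d_i with (m_0, d_0) = (0, 1). a_0 = floor(sqrt(1704)) = 41, since 41^2 = 1681 <= 1704 < 1764 = 42^2.
Iterate m_{i+1} = d_i*a_i - m_i, d_{i+1} = (1704 - m_{i+1}^2)/d_i, a_{i+1} = floor((a_0 + m_{i+1})/d_{i+1}):
  m_1 = 1*41 - 0 = 41, d_1 = (1704 - 41^2)/1 = 23/1 = 23, a_1 = floor((41 + 41)/23) = 3.
  m_2 = 23*3 - 41 = 28, d_2 = (1704 - 28^2)/23 = 920/23 = 40, a_2 = floor((41 + 28)/40) = 1.
  m_3 = 40*1 - 28 = 12, d_3 = (1704 - 12^2)/40 = 1560/40 = 39, a_3 = floor((41 + 12)/39) = 1.
  m_4 = 39*1 - 12 = 27, d_4 = (1704 - 27^2)/39 = 975/39 = 25, a_4 = floor((41 + 27)/25) = 2.
  m_5 = 25*2 - 27 = 23, d_5 = (1704 - 23^2)/25 = 1175/25 = 47, a_5 = floor((41 + 23)/47) = 1.
  m_6 = 47*1 - 23 = 24, d_6 = (1704 - 24^2)/47 = 1128/47 = 24, a_6 = floor((41 + 24)/24) = 2.
  m_7 = 24*2 - 24 = 24, d_7 = (1704 - 24^2)/24 = 1128/24 = 47, a_7 = floor((41 + 24)/47) = 1.
  m_8 = 47*1 - 24 = 23, d_8 = (1704 - 23^2)/47 = 1175/47 = 25, a_8 = floor((41 + 23)/25) = 2.
  m_9 = 25*2 - 23 = 27, d_9 = (1704 - 27^2)/25 = 975/25 = 39, a_9 = floor((41 + 27)/39) = 1.
  m_10 = 39*1 - 27 = 12, d_10 = (1704 - 12^2)/39 = 1560/39 = 40, a_10 = floor((41 + 12)/40) = 1.
  m_11 = 40*1 - 12 = 28, d_11 = (1704 - 28^2)/40 = 920/40 = 23, a_11 = floor((41 + 28)/23) = 3.
  m_12 = 23*3 - 28 = 41, d_12 = (1704 - 41^2)/23 = 23/23 = 1, a_12 = floor((41 + 41)/1) = 82.
  m_13 = 1*82 - 41 = 41, d_13 = (1704 - 41^2)/1 = 23/1 = 23: (m_13, d_13) = (m_1, d_1) = (41, 23), so from here the quotients repeat a_1, ..., a_12; the period length is 12.
Hence the expansion of sqrt(1704) is a_0 = 41 followed by the repeating block 3, 1, 1, 2, 1, 2, 1, 2, 1, 1, 3, 82 (period 12).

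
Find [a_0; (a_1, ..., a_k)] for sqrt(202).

[14; (4, 1, 2, 2, 1, 4, 28)]

Write x_i = (sqrt(202) + m_i)/d_i with (m_0, d_0) = (0, 1). a_0 = floor(sqrt(202)) = 14, since 14^2 = 196 <= 202 < 225 = 15^2.
Iterate m_{i+1} = d_i*a_i - m_i, d_{i+1} = (202 - m_{i+1}^2)/d_i, a_{i+1} = floor((a_0 + m_{i+1})/d_{i+1}):
  m_1 = 1*14 - 0 = 14, d_1 = (202 - 14^2)/1 = 6/1 = 6, a_1 = floor((14 + 14)/6) = 4.
  m_2 = 6*4 - 14 = 10, d_2 = (202 - 10^2)/6 = 102/6 = 17, a_2 = floor((14 + 10)/17) = 1.
  m_3 = 17*1 - 10 = 7, d_3 = (202 - 7^2)/17 = 153/17 = 9, a_3 = floor((14 + 7)/9) = 2.
  m_4 = 9*2 - 7 = 11, d_4 = (202 - 11^2)/9 = 81/9 = 9, a_4 = floor((14 + 11)/9) = 2.
  m_5 = 9*2 - 11 = 7, d_5 = (202 - 7^2)/9 = 153/9 = 17, a_5 = floor((14 + 7)/17) = 1.
  m_6 = 17*1 - 7 = 10, d_6 = (202 - 10^2)/17 = 102/17 = 6, a_6 = floor((14 + 10)/6) = 4.
  m_7 = 6*4 - 10 = 14, d_7 = (202 - 14^2)/6 = 6/6 = 1, a_7 = floor((14 + 14)/1) = 28.
  m_8 = 1*28 - 14 = 14, d_8 = (202 - 14^2)/1 = 6/1 = 6: (m_8, d_8) = (m_1, d_1) = (14, 6), so from here the quotients repeat a_1, ..., a_7; the period length is 7.
Hence the expansion of sqrt(202) is a_0 = 14 followed by the repeating block 4, 1, 2, 2, 1, 4, 28 (period 7).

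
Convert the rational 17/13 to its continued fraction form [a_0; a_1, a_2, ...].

Run the Euclidean algorithm on 17 and 13; the successive quotients are the partial quotients a_0, a_1, ... (each step inverts the fractional part left over by the previous one):
  17 = 1*13 + 4, so a_0 = 1.
  13 = 3*4 + 1, so a_1 = 3.
  4 = 4*1 + 0, so a_2 = 4.
The remainder reaches 0 after 3 divisions, so the expansion has 3 partial quotients, read off in order.

[1; 3, 4]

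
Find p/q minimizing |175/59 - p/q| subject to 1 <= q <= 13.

3/1

Expand x = 175/59 as a continued fraction with the Euclidean algorithm:
  175 = 2*59 + 57, so a_0 = 2.
  59 = 1*57 + 2, so a_1 = 1.
  57 = 28*2 + 1, so a_2 = 28.
  2 = 2*1 + 0, so a_3 = 2.
so x = [2; 1, 28, 2].
Convergents (p_i = a_i*p_{i-1} + p_{i-2}, q_i = a_i*q_{i-1} + q_{i-2} with p_{-2}=0, p_{-1}=1, q_{-2}=1, q_{-1}=0), until the denominator exceeds 13:
  i=0: a_0=2, p_0 = 2*1 + 0 = 2, q_0 = 2*0 + 1 = 1.
  i=1: a_1=1, p_1 = 1*2 + 1 = 3, q_1 = 1*1 + 0 = 1.
  i=2: a_2=28, p_2 = 28*3 + 2 = 86, q_2 = 28*1 + 1 = 29.
q_2 = 29 > 13, so the last convergent with denominator <= 13 is p_1/q_1 = 3/1.
The closest fraction with denominator <= 13 is either p_1/q_1 or the intermediate fraction (k*p_1 + p_0)/(k*q_1 + q_0) with the largest k >= 1 whose denominator stays <= 13; these approach x as k grows, and every other convergent or intermediate fraction in range is farther away.
Largest k: floor((13 - q_0)/q_1) = floor((13 - 1)/1) = 12.
That gives (12*3 + 2)/(12*1 + 1) = 38/13.
Compare the errors: |x - 3/1| = |175*1 - 3*59|/(59*1) = 2/59, and |x - 38/13| = |175*13 - 38*59|/(59*13) = 33/767.
Cross-multiplying, 2*767 = 1534 < 1947 = 33*59, so 2/59 is smaller: the convergent 3/1 is closer to x than 38/13.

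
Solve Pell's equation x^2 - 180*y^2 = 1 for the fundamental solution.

(x, y) = (161, 12)

First expand sqrt(180) as a continued fraction. With x_i = (sqrt(180) + m_i)/d_i and (m_0, d_0) = (0, 1): a_0 = floor(sqrt(180)) = 13, since 13^2 = 169 <= 180 < 196 = 14^2.
Iterate m_{i+1} = d_i*a_i - m_i, d_{i+1} = (180 - m_{i+1}^2)/d_i, a_{i+1} = floor((a_0 + m_{i+1})/d_{i+1}):
  m_1 = 1*13 - 0 = 13, d_1 = (180 - 13^2)/1 = 11/1 = 11, a_1 = floor((13 + 13)/11) = 2.
  m_2 = 11*2 - 13 = 9, d_2 = (180 - 9^2)/11 = 99/11 = 9, a_2 = floor((13 + 9)/9) = 2.
  m_3 = 9*2 - 9 = 9, d_3 = (180 - 9^2)/9 = 99/9 = 11, a_3 = floor((13 + 9)/11) = 2.
  m_4 = 11*2 - 9 = 13, d_4 = (180 - 13^2)/11 = 11/11 = 1, a_4 = floor((13 + 13)/1) = 26.
  m_5 = 1*26 - 13 = 13, d_5 = (180 - 13^2)/1 = 11/1 = 11: (m_5, d_5) = (m_1, d_1) = (13, 11), so from here the quotients repeat a_1, ..., a_4; the period length is 4.
So sqrt(180) = [13; (2, 2, 2, 26)] with period length k = 4.
k is even, so the fundamental solution of x^2 - 180y^2 = 1 is (p_{k-1}, q_{k-1}) = (p_3, q_3); compute convergents through index 3.
Convergents (p_i = a_i*p_{i-1} + p_{i-2}, q_i = a_i*q_{i-1} + q_{i-2} with p_{-2}=0, p_{-1}=1, q_{-2}=1, q_{-1}=0):
  i=0: a_0=13, p_0 = 13*1 + 0 = 13, q_0 = 13*0 + 1 = 1.
  i=1: a_1=2, p_1 = 2*13 + 1 = 27, q_1 = 2*1 + 0 = 2.
  i=2: a_2=2, p_2 = 2*27 + 13 = 67, q_2 = 2*2 + 1 = 5.
  i=3: a_3=2, p_3 = 2*67 + 27 = 161, q_3 = 2*5 + 2 = 12.
Check: 161^2 - 180*12^2 = 25921 - 25920 = 1, so (x, y) = (161, 12) solves the equation, and by the theorem it is the least positive solution.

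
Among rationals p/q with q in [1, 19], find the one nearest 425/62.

Expand x = 425/62 as a continued fraction with the Euclidean algorithm:
  425 = 6*62 + 53, so a_0 = 6.
  62 = 1*53 + 9, so a_1 = 1.
  53 = 5*9 + 8, so a_2 = 5.
  9 = 1*8 + 1, so a_3 = 1.
  8 = 8*1 + 0, so a_4 = 8.
so x = [6; 1, 5, 1, 8].
Convergents (p_i = a_i*p_{i-1} + p_{i-2}, q_i = a_i*q_{i-1} + q_{i-2} with p_{-2}=0, p_{-1}=1, q_{-2}=1, q_{-1}=0), until the denominator exceeds 19:
  i=0: a_0=6, p_0 = 6*1 + 0 = 6, q_0 = 6*0 + 1 = 1.
  i=1: a_1=1, p_1 = 1*6 + 1 = 7, q_1 = 1*1 + 0 = 1.
  i=2: a_2=5, p_2 = 5*7 + 6 = 41, q_2 = 5*1 + 1 = 6.
  i=3: a_3=1, p_3 = 1*41 + 7 = 48, q_3 = 1*6 + 1 = 7.
  i=4: a_4=8, p_4 = 8*48 + 41 = 425, q_4 = 8*7 + 6 = 62.
q_4 = 62 > 19, so the last convergent with denominator <= 19 is p_3/q_3 = 48/7.
The closest fraction with denominator <= 19 is either p_3/q_3 or the intermediate fraction (k*p_3 + p_2)/(k*q_3 + q_2) with the largest k >= 1 whose denominator stays <= 19; these approach x as k grows, and every other convergent or intermediate fraction in range is farther away.
Largest k: floor((19 - q_2)/q_3) = floor((19 - 6)/7) = 1.
That gives (1*48 + 41)/(1*7 + 6) = 89/13.
Compare the errors: |x - 48/7| = |425*7 - 48*62|/(62*7) = 1/434, and |x - 89/13| = |425*13 - 89*62|/(62*13) = 7/806.
Cross-multiplying, 1*806 = 806 < 3038 = 7*434, so 1/434 is smaller: the convergent 48/7 is closer to x than 89/13.

48/7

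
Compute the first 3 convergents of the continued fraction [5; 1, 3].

Using the convergent recurrence p_i = a_i*p_{i-1} + p_{i-2}, q_i = a_i*q_{i-1} + q_{i-2} with p_{-2}=0, p_{-1}=1, q_{-2}=1, q_{-1}=0:
  i=0: a_0=5, p_0 = 5*1 + 0 = 5, q_0 = 5*0 + 1 = 1.
  i=1: a_1=1, p_1 = 1*5 + 1 = 6, q_1 = 1*1 + 0 = 1.
  i=2: a_2=3, p_2 = 3*6 + 5 = 23, q_2 = 3*1 + 1 = 4.

5/1, 6/1, 23/4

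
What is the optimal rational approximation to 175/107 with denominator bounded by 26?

Expand x = 175/107 as a continued fraction with the Euclidean algorithm:
  175 = 1*107 + 68, so a_0 = 1.
  107 = 1*68 + 39, so a_1 = 1.
  68 = 1*39 + 29, so a_2 = 1.
  39 = 1*29 + 10, so a_3 = 1.
  29 = 2*10 + 9, so a_4 = 2.
  10 = 1*9 + 1, so a_5 = 1.
  9 = 9*1 + 0, so a_6 = 9.
so x = [1; 1, 1, 1, 2, 1, 9].
Convergents (p_i = a_i*p_{i-1} + p_{i-2}, q_i = a_i*q_{i-1} + q_{i-2} with p_{-2}=0, p_{-1}=1, q_{-2}=1, q_{-1}=0), until the denominator exceeds 26:
  i=0: a_0=1, p_0 = 1*1 + 0 = 1, q_0 = 1*0 + 1 = 1.
  i=1: a_1=1, p_1 = 1*1 + 1 = 2, q_1 = 1*1 + 0 = 1.
  i=2: a_2=1, p_2 = 1*2 + 1 = 3, q_2 = 1*1 + 1 = 2.
  i=3: a_3=1, p_3 = 1*3 + 2 = 5, q_3 = 1*2 + 1 = 3.
  i=4: a_4=2, p_4 = 2*5 + 3 = 13, q_4 = 2*3 + 2 = 8.
  i=5: a_5=1, p_5 = 1*13 + 5 = 18, q_5 = 1*8 + 3 = 11.
  i=6: a_6=9, p_6 = 9*18 + 13 = 175, q_6 = 9*11 + 8 = 107.
q_6 = 107 > 26, so the last convergent with denominator <= 26 is p_5/q_5 = 18/11.
The closest fraction with denominator <= 26 is either p_5/q_5 or the intermediate fraction (k*p_5 + p_4)/(k*q_5 + q_4) with the largest k >= 1 whose denominator stays <= 26; these approach x as k grows, and every other convergent or intermediate fraction in range is farther away.
Largest k: floor((26 - q_4)/q_5) = floor((26 - 8)/11) = 1.
That gives (1*18 + 13)/(1*11 + 8) = 31/19.
Compare the errors: |x - 18/11| = |175*11 - 18*107|/(107*11) = 1/1177, and |x - 31/19| = |175*19 - 31*107|/(107*19) = 8/2033.
Cross-multiplying, 1*2033 = 2033 < 9416 = 8*1177, so 1/1177 is smaller: the convergent 18/11 is closer to x than 31/19.

18/11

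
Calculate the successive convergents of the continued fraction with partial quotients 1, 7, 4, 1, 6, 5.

Using the convergent recurrence p_i = a_i*p_{i-1} + p_{i-2}, q_i = a_i*q_{i-1} + q_{i-2} with p_{-2}=0, p_{-1}=1, q_{-2}=1, q_{-1}=0:
  i=0: a_0=1, p_0 = 1*1 + 0 = 1, q_0 = 1*0 + 1 = 1.
  i=1: a_1=7, p_1 = 7*1 + 1 = 8, q_1 = 7*1 + 0 = 7.
  i=2: a_2=4, p_2 = 4*8 + 1 = 33, q_2 = 4*7 + 1 = 29.
  i=3: a_3=1, p_3 = 1*33 + 8 = 41, q_3 = 1*29 + 7 = 36.
  i=4: a_4=6, p_4 = 6*41 + 33 = 279, q_4 = 6*36 + 29 = 245.
  i=5: a_5=5, p_5 = 5*279 + 41 = 1436, q_5 = 5*245 + 36 = 1261.

1/1, 8/7, 33/29, 41/36, 279/245, 1436/1261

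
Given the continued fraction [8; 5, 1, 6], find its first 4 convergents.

8/1, 41/5, 49/6, 335/41

Using the convergent recurrence p_i = a_i*p_{i-1} + p_{i-2}, q_i = a_i*q_{i-1} + q_{i-2} with p_{-2}=0, p_{-1}=1, q_{-2}=1, q_{-1}=0:
  i=0: a_0=8, p_0 = 8*1 + 0 = 8, q_0 = 8*0 + 1 = 1.
  i=1: a_1=5, p_1 = 5*8 + 1 = 41, q_1 = 5*1 + 0 = 5.
  i=2: a_2=1, p_2 = 1*41 + 8 = 49, q_2 = 1*5 + 1 = 6.
  i=3: a_3=6, p_3 = 6*49 + 41 = 335, q_3 = 6*6 + 5 = 41.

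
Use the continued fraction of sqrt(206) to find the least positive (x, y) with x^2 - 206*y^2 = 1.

First expand sqrt(206) as a continued fraction. With x_i = (sqrt(206) + m_i)/d_i and (m_0, d_0) = (0, 1): a_0 = floor(sqrt(206)) = 14, since 14^2 = 196 <= 206 < 225 = 15^2.
Iterate m_{i+1} = d_i*a_i - m_i, d_{i+1} = (206 - m_{i+1}^2)/d_i, a_{i+1} = floor((a_0 + m_{i+1})/d_{i+1}):
  m_1 = 1*14 - 0 = 14, d_1 = (206 - 14^2)/1 = 10/1 = 10, a_1 = floor((14 + 14)/10) = 2.
  m_2 = 10*2 - 14 = 6, d_2 = (206 - 6^2)/10 = 170/10 = 17, a_2 = floor((14 + 6)/17) = 1.
  m_3 = 17*1 - 6 = 11, d_3 = (206 - 11^2)/17 = 85/17 = 5, a_3 = floor((14 + 11)/5) = 5.
  m_4 = 5*5 - 11 = 14, d_4 = (206 - 14^2)/5 = 10/5 = 2, a_4 = floor((14 + 14)/2) = 14.
  m_5 = 2*14 - 14 = 14, d_5 = (206 - 14^2)/2 = 10/2 = 5, a_5 = floor((14 + 14)/5) = 5.
  m_6 = 5*5 - 14 = 11, d_6 = (206 - 11^2)/5 = 85/5 = 17, a_6 = floor((14 + 11)/17) = 1.
  m_7 = 17*1 - 11 = 6, d_7 = (206 - 6^2)/17 = 170/17 = 10, a_7 = floor((14 + 6)/10) = 2.
  m_8 = 10*2 - 6 = 14, d_8 = (206 - 14^2)/10 = 10/10 = 1, a_8 = floor((14 + 14)/1) = 28.
  m_9 = 1*28 - 14 = 14, d_9 = (206 - 14^2)/1 = 10/1 = 10: (m_9, d_9) = (m_1, d_1) = (14, 10), so from here the quotients repeat a_1, ..., a_8; the period length is 8.
So sqrt(206) = [14; (2, 1, 5, 14, 5, 1, 2, 28)] with period length k = 8.
k is even, so the fundamental solution of x^2 - 206y^2 = 1 is (p_{k-1}, q_{k-1}) = (p_7, q_7); compute convergents through index 7.
Convergents (p_i = a_i*p_{i-1} + p_{i-2}, q_i = a_i*q_{i-1} + q_{i-2} with p_{-2}=0, p_{-1}=1, q_{-2}=1, q_{-1}=0):
  i=0: a_0=14, p_0 = 14*1 + 0 = 14, q_0 = 14*0 + 1 = 1.
  i=1: a_1=2, p_1 = 2*14 + 1 = 29, q_1 = 2*1 + 0 = 2.
  i=2: a_2=1, p_2 = 1*29 + 14 = 43, q_2 = 1*2 + 1 = 3.
  i=3: a_3=5, p_3 = 5*43 + 29 = 244, q_3 = 5*3 + 2 = 17.
  i=4: a_4=14, p_4 = 14*244 + 43 = 3459, q_4 = 14*17 + 3 = 241.
  i=5: a_5=5, p_5 = 5*3459 + 244 = 17539, q_5 = 5*241 + 17 = 1222.
  i=6: a_6=1, p_6 = 1*17539 + 3459 = 20998, q_6 = 1*1222 + 241 = 1463.
  i=7: a_7=2, p_7 = 2*20998 + 17539 = 59535, q_7 = 2*1463 + 1222 = 4148.
Check: 59535^2 - 206*4148^2 = 3544416225 - 3544416224 = 1, so (x, y) = (59535, 4148) solves the equation, and by the theorem it is the least positive solution.

(x, y) = (59535, 4148)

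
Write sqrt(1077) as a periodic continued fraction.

[32; (1, 4, 2, 15, 1, 20, 1, 15, 2, 4, 1, 64)]

Write x_i = (sqrt(1077) + m_i)/d_i with (m_0, d_0) = (0, 1). a_0 = floor(sqrt(1077)) = 32, since 32^2 = 1024 <= 1077 < 1089 = 33^2.
Iterate m_{i+1} = d_i*a_i - m_i, d_{i+1} = (1077 - m_{i+1}^2)/d_i, a_{i+1} = floor((a_0 + m_{i+1})/d_{i+1}):
  m_1 = 1*32 - 0 = 32, d_1 = (1077 - 32^2)/1 = 53/1 = 53, a_1 = floor((32 + 32)/53) = 1.
  m_2 = 53*1 - 32 = 21, d_2 = (1077 - 21^2)/53 = 636/53 = 12, a_2 = floor((32 + 21)/12) = 4.
  m_3 = 12*4 - 21 = 27, d_3 = (1077 - 27^2)/12 = 348/12 = 29, a_3 = floor((32 + 27)/29) = 2.
  m_4 = 29*2 - 27 = 31, d_4 = (1077 - 31^2)/29 = 116/29 = 4, a_4 = floor((32 + 31)/4) = 15.
  m_5 = 4*15 - 31 = 29, d_5 = (1077 - 29^2)/4 = 236/4 = 59, a_5 = floor((32 + 29)/59) = 1.
  m_6 = 59*1 - 29 = 30, d_6 = (1077 - 30^2)/59 = 177/59 = 3, a_6 = floor((32 + 30)/3) = 20.
  m_7 = 3*20 - 30 = 30, d_7 = (1077 - 30^2)/3 = 177/3 = 59, a_7 = floor((32 + 30)/59) = 1.
  m_8 = 59*1 - 30 = 29, d_8 = (1077 - 29^2)/59 = 236/59 = 4, a_8 = floor((32 + 29)/4) = 15.
  m_9 = 4*15 - 29 = 31, d_9 = (1077 - 31^2)/4 = 116/4 = 29, a_9 = floor((32 + 31)/29) = 2.
  m_10 = 29*2 - 31 = 27, d_10 = (1077 - 27^2)/29 = 348/29 = 12, a_10 = floor((32 + 27)/12) = 4.
  m_11 = 12*4 - 27 = 21, d_11 = (1077 - 21^2)/12 = 636/12 = 53, a_11 = floor((32 + 21)/53) = 1.
  m_12 = 53*1 - 21 = 32, d_12 = (1077 - 32^2)/53 = 53/53 = 1, a_12 = floor((32 + 32)/1) = 64.
  m_13 = 1*64 - 32 = 32, d_13 = (1077 - 32^2)/1 = 53/1 = 53: (m_13, d_13) = (m_1, d_1) = (32, 53), so from here the quotients repeat a_1, ..., a_12; the period length is 12.
Hence the expansion of sqrt(1077) is a_0 = 32 followed by the repeating block 1, 4, 2, 15, 1, 20, 1, 15, 2, 4, 1, 64 (period 12).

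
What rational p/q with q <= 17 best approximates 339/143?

Expand x = 339/143 as a continued fraction with the Euclidean algorithm:
  339 = 2*143 + 53, so a_0 = 2.
  143 = 2*53 + 37, so a_1 = 2.
  53 = 1*37 + 16, so a_2 = 1.
  37 = 2*16 + 5, so a_3 = 2.
  16 = 3*5 + 1, so a_4 = 3.
  5 = 5*1 + 0, so a_5 = 5.
so x = [2; 2, 1, 2, 3, 5].
Convergents (p_i = a_i*p_{i-1} + p_{i-2}, q_i = a_i*q_{i-1} + q_{i-2} with p_{-2}=0, p_{-1}=1, q_{-2}=1, q_{-1}=0), until the denominator exceeds 17:
  i=0: a_0=2, p_0 = 2*1 + 0 = 2, q_0 = 2*0 + 1 = 1.
  i=1: a_1=2, p_1 = 2*2 + 1 = 5, q_1 = 2*1 + 0 = 2.
  i=2: a_2=1, p_2 = 1*5 + 2 = 7, q_2 = 1*2 + 1 = 3.
  i=3: a_3=2, p_3 = 2*7 + 5 = 19, q_3 = 2*3 + 2 = 8.
  i=4: a_4=3, p_4 = 3*19 + 7 = 64, q_4 = 3*8 + 3 = 27.
q_4 = 27 > 17, so the last convergent with denominator <= 17 is p_3/q_3 = 19/8.
The closest fraction with denominator <= 17 is either p_3/q_3 or the intermediate fraction (k*p_3 + p_2)/(k*q_3 + q_2) with the largest k >= 1 whose denominator stays <= 17; these approach x as k grows, and every other convergent or intermediate fraction in range is farther away.
Largest k: floor((17 - q_2)/q_3) = floor((17 - 3)/8) = 1.
That gives (1*19 + 7)/(1*8 + 3) = 26/11.
Compare the errors: |x - 19/8| = |339*8 - 19*143|/(143*8) = 5/1144, and |x - 26/11| = |339*11 - 26*143|/(143*11) = 11/1573.
Cross-multiplying, 5*1573 = 7865 < 12584 = 11*1144, so 5/1144 is smaller: the convergent 19/8 is closer to x than 26/11.

19/8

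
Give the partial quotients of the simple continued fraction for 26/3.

Run the Euclidean algorithm on 26 and 3; the successive quotients are the partial quotients a_0, a_1, ... (each step inverts the fractional part left over by the previous one):
  26 = 8*3 + 2, so a_0 = 8.
  3 = 1*2 + 1, so a_1 = 1.
  2 = 2*1 + 0, so a_2 = 2.
The remainder reaches 0 after 3 divisions, so the expansion has 3 partial quotients, read off in order.

[8; 1, 2]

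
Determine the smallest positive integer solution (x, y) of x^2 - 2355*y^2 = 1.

First expand sqrt(2355) as a continued fraction. With x_i = (sqrt(2355) + m_i)/d_i and (m_0, d_0) = (0, 1): a_0 = floor(sqrt(2355)) = 48, since 48^2 = 2304 <= 2355 < 2401 = 49^2.
Iterate m_{i+1} = d_i*a_i - m_i, d_{i+1} = (2355 - m_{i+1}^2)/d_i, a_{i+1} = floor((a_0 + m_{i+1})/d_{i+1}):
  m_1 = 1*48 - 0 = 48, d_1 = (2355 - 48^2)/1 = 51/1 = 51, a_1 = floor((48 + 48)/51) = 1.
  m_2 = 51*1 - 48 = 3, d_2 = (2355 - 3^2)/51 = 2346/51 = 46, a_2 = floor((48 + 3)/46) = 1.
  m_3 = 46*1 - 3 = 43, d_3 = (2355 - 43^2)/46 = 506/46 = 11, a_3 = floor((48 + 43)/11) = 8.
  m_4 = 11*8 - 43 = 45, d_4 = (2355 - 45^2)/11 = 330/11 = 30, a_4 = floor((48 + 45)/30) = 3.
  m_5 = 30*3 - 45 = 45, d_5 = (2355 - 45^2)/30 = 330/30 = 11, a_5 = floor((48 + 45)/11) = 8.
  m_6 = 11*8 - 45 = 43, d_6 = (2355 - 43^2)/11 = 506/11 = 46, a_6 = floor((48 + 43)/46) = 1.
  m_7 = 46*1 - 43 = 3, d_7 = (2355 - 3^2)/46 = 2346/46 = 51, a_7 = floor((48 + 3)/51) = 1.
  m_8 = 51*1 - 3 = 48, d_8 = (2355 - 48^2)/51 = 51/51 = 1, a_8 = floor((48 + 48)/1) = 96.
  m_9 = 1*96 - 48 = 48, d_9 = (2355 - 48^2)/1 = 51/1 = 51: (m_9, d_9) = (m_1, d_1) = (48, 51), so from here the quotients repeat a_1, ..., a_8; the period length is 8.
So sqrt(2355) = [48; (1, 1, 8, 3, 8, 1, 1, 96)] with period length k = 8.
k is even, so the fundamental solution of x^2 - 2355y^2 = 1 is (p_{k-1}, q_{k-1}) = (p_7, q_7); compute convergents through index 7.
Convergents (p_i = a_i*p_{i-1} + p_{i-2}, q_i = a_i*q_{i-1} + q_{i-2} with p_{-2}=0, p_{-1}=1, q_{-2}=1, q_{-1}=0):
  i=0: a_0=48, p_0 = 48*1 + 0 = 48, q_0 = 48*0 + 1 = 1.
  i=1: a_1=1, p_1 = 1*48 + 1 = 49, q_1 = 1*1 + 0 = 1.
  i=2: a_2=1, p_2 = 1*49 + 48 = 97, q_2 = 1*1 + 1 = 2.
  i=3: a_3=8, p_3 = 8*97 + 49 = 825, q_3 = 8*2 + 1 = 17.
  i=4: a_4=3, p_4 = 3*825 + 97 = 2572, q_4 = 3*17 + 2 = 53.
  i=5: a_5=8, p_5 = 8*2572 + 825 = 21401, q_5 = 8*53 + 17 = 441.
  i=6: a_6=1, p_6 = 1*21401 + 2572 = 23973, q_6 = 1*441 + 53 = 494.
  i=7: a_7=1, p_7 = 1*23973 + 21401 = 45374, q_7 = 1*494 + 441 = 935.
Check: 45374^2 - 2355*935^2 = 2058799876 - 2058799875 = 1, so (x, y) = (45374, 935) solves the equation, and by the theorem it is the least positive solution.

(x, y) = (45374, 935)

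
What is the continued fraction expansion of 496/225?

Run the Euclidean algorithm on 496 and 225; the successive quotients are the partial quotients a_0, a_1, ... (each step inverts the fractional part left over by the previous one):
  496 = 2*225 + 46, so a_0 = 2.
  225 = 4*46 + 41, so a_1 = 4.
  46 = 1*41 + 5, so a_2 = 1.
  41 = 8*5 + 1, so a_3 = 8.
  5 = 5*1 + 0, so a_4 = 5.
The remainder reaches 0 after 5 divisions, so the expansion has 5 partial quotients, read off in order.

[2; 4, 1, 8, 5]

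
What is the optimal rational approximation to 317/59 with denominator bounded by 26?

Expand x = 317/59 as a continued fraction with the Euclidean algorithm:
  317 = 5*59 + 22, so a_0 = 5.
  59 = 2*22 + 15, so a_1 = 2.
  22 = 1*15 + 7, so a_2 = 1.
  15 = 2*7 + 1, so a_3 = 2.
  7 = 7*1 + 0, so a_4 = 7.
so x = [5; 2, 1, 2, 7].
Convergents (p_i = a_i*p_{i-1} + p_{i-2}, q_i = a_i*q_{i-1} + q_{i-2} with p_{-2}=0, p_{-1}=1, q_{-2}=1, q_{-1}=0), until the denominator exceeds 26:
  i=0: a_0=5, p_0 = 5*1 + 0 = 5, q_0 = 5*0 + 1 = 1.
  i=1: a_1=2, p_1 = 2*5 + 1 = 11, q_1 = 2*1 + 0 = 2.
  i=2: a_2=1, p_2 = 1*11 + 5 = 16, q_2 = 1*2 + 1 = 3.
  i=3: a_3=2, p_3 = 2*16 + 11 = 43, q_3 = 2*3 + 2 = 8.
  i=4: a_4=7, p_4 = 7*43 + 16 = 317, q_4 = 7*8 + 3 = 59.
q_4 = 59 > 26, so the last convergent with denominator <= 26 is p_3/q_3 = 43/8.
The closest fraction with denominator <= 26 is either p_3/q_3 or the intermediate fraction (k*p_3 + p_2)/(k*q_3 + q_2) with the largest k >= 1 whose denominator stays <= 26; these approach x as k grows, and every other convergent or intermediate fraction in range is farther away.
Largest k: floor((26 - q_2)/q_3) = floor((26 - 3)/8) = 2.
That gives (2*43 + 16)/(2*8 + 3) = 102/19.
Compare the errors: |x - 43/8| = |317*8 - 43*59|/(59*8) = 1/472, and |x - 102/19| = |317*19 - 102*59|/(59*19) = 5/1121.
Cross-multiplying, 1*1121 = 1121 < 2360 = 5*472, so 1/472 is smaller: the convergent 43/8 is closer to x than 102/19.

43/8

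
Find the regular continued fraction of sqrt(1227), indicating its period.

[35; (35, 70)]

Write x_i = (sqrt(1227) + m_i)/d_i with (m_0, d_0) = (0, 1). a_0 = floor(sqrt(1227)) = 35, since 35^2 = 1225 <= 1227 < 1296 = 36^2.
Iterate m_{i+1} = d_i*a_i - m_i, d_{i+1} = (1227 - m_{i+1}^2)/d_i, a_{i+1} = floor((a_0 + m_{i+1})/d_{i+1}):
  m_1 = 1*35 - 0 = 35, d_1 = (1227 - 35^2)/1 = 2/1 = 2, a_1 = floor((35 + 35)/2) = 35.
  m_2 = 2*35 - 35 = 35, d_2 = (1227 - 35^2)/2 = 2/2 = 1, a_2 = floor((35 + 35)/1) = 70.
  m_3 = 1*70 - 35 = 35, d_3 = (1227 - 35^2)/1 = 2/1 = 2: (m_3, d_3) = (m_1, d_1) = (35, 2), so from here the quotients repeat a_1, a_2; the period length is 2.
Hence the expansion of sqrt(1227) is a_0 = 35 followed by the repeating block 35, 70 (period 2).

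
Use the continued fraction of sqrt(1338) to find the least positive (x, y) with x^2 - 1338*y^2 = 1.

First expand sqrt(1338) as a continued fraction. With x_i = (sqrt(1338) + m_i)/d_i and (m_0, d_0) = (0, 1): a_0 = floor(sqrt(1338)) = 36, since 36^2 = 1296 <= 1338 < 1369 = 37^2.
Iterate m_{i+1} = d_i*a_i - m_i, d_{i+1} = (1338 - m_{i+1}^2)/d_i, a_{i+1} = floor((a_0 + m_{i+1})/d_{i+1}):
  m_1 = 1*36 - 0 = 36, d_1 = (1338 - 36^2)/1 = 42/1 = 42, a_1 = floor((36 + 36)/42) = 1.
  m_2 = 42*1 - 36 = 6, d_2 = (1338 - 6^2)/42 = 1302/42 = 31, a_2 = floor((36 + 6)/31) = 1.
  m_3 = 31*1 - 6 = 25, d_3 = (1338 - 25^2)/31 = 713/31 = 23, a_3 = floor((36 + 25)/23) = 2.
  m_4 = 23*2 - 25 = 21, d_4 = (1338 - 21^2)/23 = 897/23 = 39, a_4 = floor((36 + 21)/39) = 1.
  m_5 = 39*1 - 21 = 18, d_5 = (1338 - 18^2)/39 = 1014/39 = 26, a_5 = floor((36 + 18)/26) = 2.
  m_6 = 26*2 - 18 = 34, d_6 = (1338 - 34^2)/26 = 182/26 = 7, a_6 = floor((36 + 34)/7) = 10.
  m_7 = 7*10 - 34 = 36, d_7 = (1338 - 36^2)/7 = 42/7 = 6, a_7 = floor((36 + 36)/6) = 12.
  m_8 = 6*12 - 36 = 36, d_8 = (1338 - 36^2)/6 = 42/6 = 7, a_8 = floor((36 + 36)/7) = 10.
  m_9 = 7*10 - 36 = 34, d_9 = (1338 - 34^2)/7 = 182/7 = 26, a_9 = floor((36 + 34)/26) = 2.
  m_10 = 26*2 - 34 = 18, d_10 = (1338 - 18^2)/26 = 1014/26 = 39, a_10 = floor((36 + 18)/39) = 1.
  m_11 = 39*1 - 18 = 21, d_11 = (1338 - 21^2)/39 = 897/39 = 23, a_11 = floor((36 + 21)/23) = 2.
  m_12 = 23*2 - 21 = 25, d_12 = (1338 - 25^2)/23 = 713/23 = 31, a_12 = floor((36 + 25)/31) = 1.
  m_13 = 31*1 - 25 = 6, d_13 = (1338 - 6^2)/31 = 1302/31 = 42, a_13 = floor((36 + 6)/42) = 1.
  m_14 = 42*1 - 6 = 36, d_14 = (1338 - 36^2)/42 = 42/42 = 1, a_14 = floor((36 + 36)/1) = 72.
  m_15 = 1*72 - 36 = 36, d_15 = (1338 - 36^2)/1 = 42/1 = 42: (m_15, d_15) = (m_1, d_1) = (36, 42), so from here the quotients repeat a_1, ..., a_14; the period length is 14.
So sqrt(1338) = [36; (1, 1, 2, 1, 2, 10, 12, 10, 2, 1, 2, 1, 1, 72)] with period length k = 14.
k is even, so the fundamental solution of x^2 - 1338y^2 = 1 is (p_{k-1}, q_{k-1}) = (p_13, q_13); compute convergents through index 13.
Convergents (p_i = a_i*p_{i-1} + p_{i-2}, q_i = a_i*q_{i-1} + q_{i-2} with p_{-2}=0, p_{-1}=1, q_{-2}=1, q_{-1}=0):
  i=0: a_0=36, p_0 = 36*1 + 0 = 36, q_0 = 36*0 + 1 = 1.
  i=1: a_1=1, p_1 = 1*36 + 1 = 37, q_1 = 1*1 + 0 = 1.
  i=2: a_2=1, p_2 = 1*37 + 36 = 73, q_2 = 1*1 + 1 = 2.
  i=3: a_3=2, p_3 = 2*73 + 37 = 183, q_3 = 2*2 + 1 = 5.
  i=4: a_4=1, p_4 = 1*183 + 73 = 256, q_4 = 1*5 + 2 = 7.
  i=5: a_5=2, p_5 = 2*256 + 183 = 695, q_5 = 2*7 + 5 = 19.
  i=6: a_6=10, p_6 = 10*695 + 256 = 7206, q_6 = 10*19 + 7 = 197.
  i=7: a_7=12, p_7 = 12*7206 + 695 = 87167, q_7 = 12*197 + 19 = 2383.
  i=8: a_8=10, p_8 = 10*87167 + 7206 = 878876, q_8 = 10*2383 + 197 = 24027.
  i=9: a_9=2, p_9 = 2*878876 + 87167 = 1844919, q_9 = 2*24027 + 2383 = 50437.
  i=10: a_10=1, p_10 = 1*1844919 + 878876 = 2723795, q_10 = 1*50437 + 24027 = 74464.
  i=11: a_11=2, p_11 = 2*2723795 + 1844919 = 7292509, q_11 = 2*74464 + 50437 = 199365.
  i=12: a_12=1, p_12 = 1*7292509 + 2723795 = 10016304, q_12 = 1*199365 + 74464 = 273829.
  i=13: a_13=1, p_13 = 1*10016304 + 7292509 = 17308813, q_13 = 1*273829 + 199365 = 473194.
Check: 17308813^2 - 1338*473194^2 = 299595007468969 - 299595007468968 = 1, so (x, y) = (17308813, 473194) solves the equation, and by the theorem it is the least positive solution.

(x, y) = (17308813, 473194)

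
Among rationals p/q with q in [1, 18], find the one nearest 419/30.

Expand x = 419/30 as a continued fraction with the Euclidean algorithm:
  419 = 13*30 + 29, so a_0 = 13.
  30 = 1*29 + 1, so a_1 = 1.
  29 = 29*1 + 0, so a_2 = 29.
so x = [13; 1, 29].
Convergents (p_i = a_i*p_{i-1} + p_{i-2}, q_i = a_i*q_{i-1} + q_{i-2} with p_{-2}=0, p_{-1}=1, q_{-2}=1, q_{-1}=0), until the denominator exceeds 18:
  i=0: a_0=13, p_0 = 13*1 + 0 = 13, q_0 = 13*0 + 1 = 1.
  i=1: a_1=1, p_1 = 1*13 + 1 = 14, q_1 = 1*1 + 0 = 1.
  i=2: a_2=29, p_2 = 29*14 + 13 = 419, q_2 = 29*1 + 1 = 30.
q_2 = 30 > 18, so the last convergent with denominator <= 18 is p_1/q_1 = 14/1.
The closest fraction with denominator <= 18 is either p_1/q_1 or the intermediate fraction (k*p_1 + p_0)/(k*q_1 + q_0) with the largest k >= 1 whose denominator stays <= 18; these approach x as k grows, and every other convergent or intermediate fraction in range is farther away.
Largest k: floor((18 - q_0)/q_1) = floor((18 - 1)/1) = 17.
That gives (17*14 + 13)/(17*1 + 1) = 251/18.
Compare the errors: |x - 14/1| = |419*1 - 14*30|/(30*1) = 1/30, and |x - 251/18| = |419*18 - 251*30|/(30*18) = 12/540.
Cross-multiplying, 12*30 = 360 < 540 = 1*540, so 12/540 is smaller: the intermediate fraction 251/18 is closer to x than 14/1.

251/18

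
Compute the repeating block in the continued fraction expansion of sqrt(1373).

Write x_i = (sqrt(1373) + m_i)/d_i with (m_0, d_0) = (0, 1). a_0 = floor(sqrt(1373)) = 37, since 37^2 = 1369 <= 1373 < 1444 = 38^2.
Iterate m_{i+1} = d_i*a_i - m_i, d_{i+1} = (1373 - m_{i+1}^2)/d_i, a_{i+1} = floor((a_0 + m_{i+1})/d_{i+1}):
  m_1 = 1*37 - 0 = 37, d_1 = (1373 - 37^2)/1 = 4/1 = 4, a_1 = floor((37 + 37)/4) = 18.
  m_2 = 4*18 - 37 = 35, d_2 = (1373 - 35^2)/4 = 148/4 = 37, a_2 = floor((37 + 35)/37) = 1.
  m_3 = 37*1 - 35 = 2, d_3 = (1373 - 2^2)/37 = 1369/37 = 37, a_3 = floor((37 + 2)/37) = 1.
  m_4 = 37*1 - 2 = 35, d_4 = (1373 - 35^2)/37 = 148/37 = 4, a_4 = floor((37 + 35)/4) = 18.
  m_5 = 4*18 - 35 = 37, d_5 = (1373 - 37^2)/4 = 4/4 = 1, a_5 = floor((37 + 37)/1) = 74.
  m_6 = 1*74 - 37 = 37, d_6 = (1373 - 37^2)/1 = 4/1 = 4: (m_6, d_6) = (m_1, d_1) = (37, 4), so from here the quotients repeat a_1, ..., a_5; the period length is 5.
Hence the expansion of sqrt(1373) is a_0 = 37 followed by the repeating block 18, 1, 1, 18, 74 (period 5).

[37; (18, 1, 1, 18, 74)]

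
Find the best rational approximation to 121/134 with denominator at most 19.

Expand x = 121/134 as a continued fraction with the Euclidean algorithm:
  121 = 0*134 + 121, so a_0 = 0.
  134 = 1*121 + 13, so a_1 = 1.
  121 = 9*13 + 4, so a_2 = 9.
  13 = 3*4 + 1, so a_3 = 3.
  4 = 4*1 + 0, so a_4 = 4.
so x = [0; 1, 9, 3, 4].
Convergents (p_i = a_i*p_{i-1} + p_{i-2}, q_i = a_i*q_{i-1} + q_{i-2} with p_{-2}=0, p_{-1}=1, q_{-2}=1, q_{-1}=0), until the denominator exceeds 19:
  i=0: a_0=0, p_0 = 0*1 + 0 = 0, q_0 = 0*0 + 1 = 1.
  i=1: a_1=1, p_1 = 1*0 + 1 = 1, q_1 = 1*1 + 0 = 1.
  i=2: a_2=9, p_2 = 9*1 + 0 = 9, q_2 = 9*1 + 1 = 10.
  i=3: a_3=3, p_3 = 3*9 + 1 = 28, q_3 = 3*10 + 1 = 31.
q_3 = 31 > 19, so the last convergent with denominator <= 19 is p_2/q_2 = 9/10.
The closest fraction with denominator <= 19 is either p_2/q_2 or the intermediate fraction (k*p_2 + p_1)/(k*q_2 + q_1) with the largest k >= 1 whose denominator stays <= 19; these approach x as k grows, and every other convergent or intermediate fraction in range is farther away.
Largest k: floor((19 - q_1)/q_2) = floor((19 - 1)/10) = 1.
That gives (1*9 + 1)/(1*10 + 1) = 10/11.
Compare the errors: |x - 9/10| = |121*10 - 9*134|/(134*10) = 4/1340, and |x - 10/11| = |121*11 - 10*134|/(134*11) = 9/1474.
Cross-multiplying, 4*1474 = 5896 < 12060 = 9*1340, so 4/1340 is smaller: the convergent 9/10 is closer to x than 10/11.

9/10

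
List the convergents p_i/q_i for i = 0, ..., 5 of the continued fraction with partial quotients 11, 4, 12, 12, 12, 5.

11/1, 45/4, 551/49, 6657/592, 80435/7153, 408832/36357

Using the convergent recurrence p_i = a_i*p_{i-1} + p_{i-2}, q_i = a_i*q_{i-1} + q_{i-2} with p_{-2}=0, p_{-1}=1, q_{-2}=1, q_{-1}=0:
  i=0: a_0=11, p_0 = 11*1 + 0 = 11, q_0 = 11*0 + 1 = 1.
  i=1: a_1=4, p_1 = 4*11 + 1 = 45, q_1 = 4*1 + 0 = 4.
  i=2: a_2=12, p_2 = 12*45 + 11 = 551, q_2 = 12*4 + 1 = 49.
  i=3: a_3=12, p_3 = 12*551 + 45 = 6657, q_3 = 12*49 + 4 = 592.
  i=4: a_4=12, p_4 = 12*6657 + 551 = 80435, q_4 = 12*592 + 49 = 7153.
  i=5: a_5=5, p_5 = 5*80435 + 6657 = 408832, q_5 = 5*7153 + 592 = 36357.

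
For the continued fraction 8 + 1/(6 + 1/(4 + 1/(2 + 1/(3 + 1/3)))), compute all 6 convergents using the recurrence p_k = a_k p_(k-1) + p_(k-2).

8/1, 49/6, 204/25, 457/56, 1575/193, 5182/635

Using the convergent recurrence p_i = a_i*p_{i-1} + p_{i-2}, q_i = a_i*q_{i-1} + q_{i-2} with p_{-2}=0, p_{-1}=1, q_{-2}=1, q_{-1}=0:
  i=0: a_0=8, p_0 = 8*1 + 0 = 8, q_0 = 8*0 + 1 = 1.
  i=1: a_1=6, p_1 = 6*8 + 1 = 49, q_1 = 6*1 + 0 = 6.
  i=2: a_2=4, p_2 = 4*49 + 8 = 204, q_2 = 4*6 + 1 = 25.
  i=3: a_3=2, p_3 = 2*204 + 49 = 457, q_3 = 2*25 + 6 = 56.
  i=4: a_4=3, p_4 = 3*457 + 204 = 1575, q_4 = 3*56 + 25 = 193.
  i=5: a_5=3, p_5 = 3*1575 + 457 = 5182, q_5 = 3*193 + 56 = 635.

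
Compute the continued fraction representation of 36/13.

[2; 1, 3, 3]

Run the Euclidean algorithm on 36 and 13; the successive quotients are the partial quotients a_0, a_1, ... (each step inverts the fractional part left over by the previous one):
  36 = 2*13 + 10, so a_0 = 2.
  13 = 1*10 + 3, so a_1 = 1.
  10 = 3*3 + 1, so a_2 = 3.
  3 = 3*1 + 0, so a_3 = 3.
The remainder reaches 0 after 4 divisions, so the expansion has 4 partial quotients, read off in order.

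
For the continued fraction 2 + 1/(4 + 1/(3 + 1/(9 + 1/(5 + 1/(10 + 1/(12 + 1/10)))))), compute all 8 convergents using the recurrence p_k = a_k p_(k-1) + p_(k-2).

2/1, 9/4, 29/13, 270/121, 1379/618, 14060/6301, 170099/76230, 1715050/768601

Using the convergent recurrence p_i = a_i*p_{i-1} + p_{i-2}, q_i = a_i*q_{i-1} + q_{i-2} with p_{-2}=0, p_{-1}=1, q_{-2}=1, q_{-1}=0:
  i=0: a_0=2, p_0 = 2*1 + 0 = 2, q_0 = 2*0 + 1 = 1.
  i=1: a_1=4, p_1 = 4*2 + 1 = 9, q_1 = 4*1 + 0 = 4.
  i=2: a_2=3, p_2 = 3*9 + 2 = 29, q_2 = 3*4 + 1 = 13.
  i=3: a_3=9, p_3 = 9*29 + 9 = 270, q_3 = 9*13 + 4 = 121.
  i=4: a_4=5, p_4 = 5*270 + 29 = 1379, q_4 = 5*121 + 13 = 618.
  i=5: a_5=10, p_5 = 10*1379 + 270 = 14060, q_5 = 10*618 + 121 = 6301.
  i=6: a_6=12, p_6 = 12*14060 + 1379 = 170099, q_6 = 12*6301 + 618 = 76230.
  i=7: a_7=10, p_7 = 10*170099 + 14060 = 1715050, q_7 = 10*76230 + 6301 = 768601.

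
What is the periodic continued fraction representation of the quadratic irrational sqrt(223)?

[14; (1, 13, 1, 28)]

Write x_i = (sqrt(223) + m_i)/d_i with (m_0, d_0) = (0, 1). a_0 = floor(sqrt(223)) = 14, since 14^2 = 196 <= 223 < 225 = 15^2.
Iterate m_{i+1} = d_i*a_i - m_i, d_{i+1} = (223 - m_{i+1}^2)/d_i, a_{i+1} = floor((a_0 + m_{i+1})/d_{i+1}):
  m_1 = 1*14 - 0 = 14, d_1 = (223 - 14^2)/1 = 27/1 = 27, a_1 = floor((14 + 14)/27) = 1.
  m_2 = 27*1 - 14 = 13, d_2 = (223 - 13^2)/27 = 54/27 = 2, a_2 = floor((14 + 13)/2) = 13.
  m_3 = 2*13 - 13 = 13, d_3 = (223 - 13^2)/2 = 54/2 = 27, a_3 = floor((14 + 13)/27) = 1.
  m_4 = 27*1 - 13 = 14, d_4 = (223 - 14^2)/27 = 27/27 = 1, a_4 = floor((14 + 14)/1) = 28.
  m_5 = 1*28 - 14 = 14, d_5 = (223 - 14^2)/1 = 27/1 = 27: (m_5, d_5) = (m_1, d_1) = (14, 27), so from here the quotients repeat a_1, ..., a_4; the period length is 4.
Hence the expansion of sqrt(223) is a_0 = 14 followed by the repeating block 1, 13, 1, 28 (period 4).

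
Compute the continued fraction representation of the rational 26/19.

Run the Euclidean algorithm on 26 and 19; the successive quotients are the partial quotients a_0, a_1, ... (each step inverts the fractional part left over by the previous one):
  26 = 1*19 + 7, so a_0 = 1.
  19 = 2*7 + 5, so a_1 = 2.
  7 = 1*5 + 2, so a_2 = 1.
  5 = 2*2 + 1, so a_3 = 2.
  2 = 2*1 + 0, so a_4 = 2.
The remainder reaches 0 after 5 divisions, so the expansion has 5 partial quotients, read off in order.

[1; 2, 1, 2, 2]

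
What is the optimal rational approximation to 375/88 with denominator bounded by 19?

Expand x = 375/88 as a continued fraction with the Euclidean algorithm:
  375 = 4*88 + 23, so a_0 = 4.
  88 = 3*23 + 19, so a_1 = 3.
  23 = 1*19 + 4, so a_2 = 1.
  19 = 4*4 + 3, so a_3 = 4.
  4 = 1*3 + 1, so a_4 = 1.
  3 = 3*1 + 0, so a_5 = 3.
so x = [4; 3, 1, 4, 1, 3].
Convergents (p_i = a_i*p_{i-1} + p_{i-2}, q_i = a_i*q_{i-1} + q_{i-2} with p_{-2}=0, p_{-1}=1, q_{-2}=1, q_{-1}=0), until the denominator exceeds 19:
  i=0: a_0=4, p_0 = 4*1 + 0 = 4, q_0 = 4*0 + 1 = 1.
  i=1: a_1=3, p_1 = 3*4 + 1 = 13, q_1 = 3*1 + 0 = 3.
  i=2: a_2=1, p_2 = 1*13 + 4 = 17, q_2 = 1*3 + 1 = 4.
  i=3: a_3=4, p_3 = 4*17 + 13 = 81, q_3 = 4*4 + 3 = 19.
  i=4: a_4=1, p_4 = 1*81 + 17 = 98, q_4 = 1*19 + 4 = 23.
q_4 = 23 > 19, so the last convergent with denominator <= 19 is p_3/q_3 = 81/19.
The closest fraction with denominator <= 19 is either p_3/q_3 or the intermediate fraction (k*p_3 + p_2)/(k*q_3 + q_2) with the largest k >= 1 whose denominator stays <= 19; these approach x as k grows, and every other convergent or intermediate fraction in range is farther away.
Largest k: floor((19 - q_2)/q_3) = floor((19 - 4)/19) = 0.
Since k = 0, no intermediate fraction beyond p_3/q_3 has denominator <= 19, so the convergent 81/19 is the closest (its error is |375*19 - 81*88|/(88*19) = 3/1672).

81/19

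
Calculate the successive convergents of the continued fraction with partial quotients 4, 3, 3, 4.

4/1, 13/3, 43/10, 185/43

Using the convergent recurrence p_i = a_i*p_{i-1} + p_{i-2}, q_i = a_i*q_{i-1} + q_{i-2} with p_{-2}=0, p_{-1}=1, q_{-2}=1, q_{-1}=0:
  i=0: a_0=4, p_0 = 4*1 + 0 = 4, q_0 = 4*0 + 1 = 1.
  i=1: a_1=3, p_1 = 3*4 + 1 = 13, q_1 = 3*1 + 0 = 3.
  i=2: a_2=3, p_2 = 3*13 + 4 = 43, q_2 = 3*3 + 1 = 10.
  i=3: a_3=4, p_3 = 4*43 + 13 = 185, q_3 = 4*10 + 3 = 43.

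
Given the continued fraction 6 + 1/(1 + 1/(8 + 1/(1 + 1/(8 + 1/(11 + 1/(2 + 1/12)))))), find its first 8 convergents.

Using the convergent recurrence p_i = a_i*p_{i-1} + p_{i-2}, q_i = a_i*q_{i-1} + q_{i-2} with p_{-2}=0, p_{-1}=1, q_{-2}=1, q_{-1}=0:
  i=0: a_0=6, p_0 = 6*1 + 0 = 6, q_0 = 6*0 + 1 = 1.
  i=1: a_1=1, p_1 = 1*6 + 1 = 7, q_1 = 1*1 + 0 = 1.
  i=2: a_2=8, p_2 = 8*7 + 6 = 62, q_2 = 8*1 + 1 = 9.
  i=3: a_3=1, p_3 = 1*62 + 7 = 69, q_3 = 1*9 + 1 = 10.
  i=4: a_4=8, p_4 = 8*69 + 62 = 614, q_4 = 8*10 + 9 = 89.
  i=5: a_5=11, p_5 = 11*614 + 69 = 6823, q_5 = 11*89 + 10 = 989.
  i=6: a_6=2, p_6 = 2*6823 + 614 = 14260, q_6 = 2*989 + 89 = 2067.
  i=7: a_7=12, p_7 = 12*14260 + 6823 = 177943, q_7 = 12*2067 + 989 = 25793.

6/1, 7/1, 62/9, 69/10, 614/89, 6823/989, 14260/2067, 177943/25793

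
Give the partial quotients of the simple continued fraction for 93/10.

[9; 3, 3]

Run the Euclidean algorithm on 93 and 10; the successive quotients are the partial quotients a_0, a_1, ... (each step inverts the fractional part left over by the previous one):
  93 = 9*10 + 3, so a_0 = 9.
  10 = 3*3 + 1, so a_1 = 3.
  3 = 3*1 + 0, so a_2 = 3.
The remainder reaches 0 after 3 divisions, so the expansion has 3 partial quotients, read off in order.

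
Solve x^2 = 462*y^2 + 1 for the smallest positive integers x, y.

First expand sqrt(462) as a continued fraction. With x_i = (sqrt(462) + m_i)/d_i and (m_0, d_0) = (0, 1): a_0 = floor(sqrt(462)) = 21, since 21^2 = 441 <= 462 < 484 = 22^2.
Iterate m_{i+1} = d_i*a_i - m_i, d_{i+1} = (462 - m_{i+1}^2)/d_i, a_{i+1} = floor((a_0 + m_{i+1})/d_{i+1}):
  m_1 = 1*21 - 0 = 21, d_1 = (462 - 21^2)/1 = 21/1 = 21, a_1 = floor((21 + 21)/21) = 2.
  m_2 = 21*2 - 21 = 21, d_2 = (462 - 21^2)/21 = 21/21 = 1, a_2 = floor((21 + 21)/1) = 42.
  m_3 = 1*42 - 21 = 21, d_3 = (462 - 21^2)/1 = 21/1 = 21: (m_3, d_3) = (m_1, d_1) = (21, 21), so from here the quotients repeat a_1, a_2; the period length is 2.
So sqrt(462) = [21; (2, 42)] with period length k = 2.
k is even, so the fundamental solution of x^2 - 462y^2 = 1 is (p_{k-1}, q_{k-1}) = (p_1, q_1); compute convergents through index 1.
Convergents (p_i = a_i*p_{i-1} + p_{i-2}, q_i = a_i*q_{i-1} + q_{i-2} with p_{-2}=0, p_{-1}=1, q_{-2}=1, q_{-1}=0):
  i=0: a_0=21, p_0 = 21*1 + 0 = 21, q_0 = 21*0 + 1 = 1.
  i=1: a_1=2, p_1 = 2*21 + 1 = 43, q_1 = 2*1 + 0 = 2.
Check: 43^2 - 462*2^2 = 1849 - 1848 = 1, so (x, y) = (43, 2) solves the equation, and by the theorem it is the least positive solution.

(x, y) = (43, 2)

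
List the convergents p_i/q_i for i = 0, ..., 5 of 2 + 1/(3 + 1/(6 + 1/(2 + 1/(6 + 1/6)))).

Using the convergent recurrence p_i = a_i*p_{i-1} + p_{i-2}, q_i = a_i*q_{i-1} + q_{i-2} with p_{-2}=0, p_{-1}=1, q_{-2}=1, q_{-1}=0:
  i=0: a_0=2, p_0 = 2*1 + 0 = 2, q_0 = 2*0 + 1 = 1.
  i=1: a_1=3, p_1 = 3*2 + 1 = 7, q_1 = 3*1 + 0 = 3.
  i=2: a_2=6, p_2 = 6*7 + 2 = 44, q_2 = 6*3 + 1 = 19.
  i=3: a_3=2, p_3 = 2*44 + 7 = 95, q_3 = 2*19 + 3 = 41.
  i=4: a_4=6, p_4 = 6*95 + 44 = 614, q_4 = 6*41 + 19 = 265.
  i=5: a_5=6, p_5 = 6*614 + 95 = 3779, q_5 = 6*265 + 41 = 1631.

2/1, 7/3, 44/19, 95/41, 614/265, 3779/1631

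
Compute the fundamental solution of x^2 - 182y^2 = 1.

(x, y) = (27, 2)

First expand sqrt(182) as a continued fraction. With x_i = (sqrt(182) + m_i)/d_i and (m_0, d_0) = (0, 1): a_0 = floor(sqrt(182)) = 13, since 13^2 = 169 <= 182 < 196 = 14^2.
Iterate m_{i+1} = d_i*a_i - m_i, d_{i+1} = (182 - m_{i+1}^2)/d_i, a_{i+1} = floor((a_0 + m_{i+1})/d_{i+1}):
  m_1 = 1*13 - 0 = 13, d_1 = (182 - 13^2)/1 = 13/1 = 13, a_1 = floor((13 + 13)/13) = 2.
  m_2 = 13*2 - 13 = 13, d_2 = (182 - 13^2)/13 = 13/13 = 1, a_2 = floor((13 + 13)/1) = 26.
  m_3 = 1*26 - 13 = 13, d_3 = (182 - 13^2)/1 = 13/1 = 13: (m_3, d_3) = (m_1, d_1) = (13, 13), so from here the quotients repeat a_1, a_2; the period length is 2.
So sqrt(182) = [13; (2, 26)] with period length k = 2.
k is even, so the fundamental solution of x^2 - 182y^2 = 1 is (p_{k-1}, q_{k-1}) = (p_1, q_1); compute convergents through index 1.
Convergents (p_i = a_i*p_{i-1} + p_{i-2}, q_i = a_i*q_{i-1} + q_{i-2} with p_{-2}=0, p_{-1}=1, q_{-2}=1, q_{-1}=0):
  i=0: a_0=13, p_0 = 13*1 + 0 = 13, q_0 = 13*0 + 1 = 1.
  i=1: a_1=2, p_1 = 2*13 + 1 = 27, q_1 = 2*1 + 0 = 2.
Check: 27^2 - 182*2^2 = 729 - 728 = 1, so (x, y) = (27, 2) solves the equation, and by the theorem it is the least positive solution.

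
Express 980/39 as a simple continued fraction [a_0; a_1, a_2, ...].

[25; 7, 1, 4]

Run the Euclidean algorithm on 980 and 39; the successive quotients are the partial quotients a_0, a_1, ... (each step inverts the fractional part left over by the previous one):
  980 = 25*39 + 5, so a_0 = 25.
  39 = 7*5 + 4, so a_1 = 7.
  5 = 1*4 + 1, so a_2 = 1.
  4 = 4*1 + 0, so a_3 = 4.
The remainder reaches 0 after 4 divisions, so the expansion has 4 partial quotients, read off in order.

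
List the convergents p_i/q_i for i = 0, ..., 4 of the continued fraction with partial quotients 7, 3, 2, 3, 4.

7/1, 22/3, 51/7, 175/24, 751/103

Using the convergent recurrence p_i = a_i*p_{i-1} + p_{i-2}, q_i = a_i*q_{i-1} + q_{i-2} with p_{-2}=0, p_{-1}=1, q_{-2}=1, q_{-1}=0:
  i=0: a_0=7, p_0 = 7*1 + 0 = 7, q_0 = 7*0 + 1 = 1.
  i=1: a_1=3, p_1 = 3*7 + 1 = 22, q_1 = 3*1 + 0 = 3.
  i=2: a_2=2, p_2 = 2*22 + 7 = 51, q_2 = 2*3 + 1 = 7.
  i=3: a_3=3, p_3 = 3*51 + 22 = 175, q_3 = 3*7 + 3 = 24.
  i=4: a_4=4, p_4 = 4*175 + 51 = 751, q_4 = 4*24 + 7 = 103.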